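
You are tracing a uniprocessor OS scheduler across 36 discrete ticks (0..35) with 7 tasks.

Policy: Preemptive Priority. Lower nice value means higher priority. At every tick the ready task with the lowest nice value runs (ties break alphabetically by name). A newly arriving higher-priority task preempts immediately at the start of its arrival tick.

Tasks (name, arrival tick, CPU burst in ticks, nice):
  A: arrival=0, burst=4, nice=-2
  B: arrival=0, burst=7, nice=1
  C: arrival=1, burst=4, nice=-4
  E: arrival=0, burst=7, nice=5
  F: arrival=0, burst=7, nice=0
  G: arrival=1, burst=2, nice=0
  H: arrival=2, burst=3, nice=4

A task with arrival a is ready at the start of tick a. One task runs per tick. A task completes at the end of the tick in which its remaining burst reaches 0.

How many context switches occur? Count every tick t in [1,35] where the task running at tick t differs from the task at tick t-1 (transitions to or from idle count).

context switches = 8

t=0: ready={A,B,E,F} → run A
t=1: ready={A,B,C,E,F,G} → run C
t=2: ready={A,B,C,E,F,G,H} → run C
t=3: ready={A,B,C,E,F,G,H} → run C
t=4: ready={A,B,C,E,F,G,H} → run C
t=5: ready={A,B,E,F,G,H} → run A
t=6: ready={A,B,E,F,G,H} → run A
t=7: ready={A,B,E,F,G,H} → run A
t=8: ready={B,E,F,G,H} → run F
t=9: ready={B,E,F,G,H} → run F
t=10: ready={B,E,F,G,H} → run F
t=11: ready={B,E,F,G,H} → run F
t=12: ready={B,E,F,G,H} → run F
t=13: ready={B,E,F,G,H} → run F
t=14: ready={B,E,F,G,H} → run F
t=15: ready={B,E,G,H} → run G
t=16: ready={B,E,G,H} → run G
t=17: ready={B,E,H} → run B
t=18: ready={B,E,H} → run B
t=19: ready={B,E,H} → run B
t=20: ready={B,E,H} → run B
t=21: ready={B,E,H} → run B
t=22: ready={B,E,H} → run B
t=23: ready={B,E,H} → run B
t=24: ready={E,H} → run H
t=25: ready={E,H} → run H
t=26: ready={E,H} → run H
t=27: ready={E} → run E
t=28: ready={E} → run E
t=29: ready={E} → run E
t=30: ready={E} → run E
t=31: ready={E} → run E
t=32: ready={E} → run E
t=33: ready={E} → run E
t=34: (idle)
t=35: (idle)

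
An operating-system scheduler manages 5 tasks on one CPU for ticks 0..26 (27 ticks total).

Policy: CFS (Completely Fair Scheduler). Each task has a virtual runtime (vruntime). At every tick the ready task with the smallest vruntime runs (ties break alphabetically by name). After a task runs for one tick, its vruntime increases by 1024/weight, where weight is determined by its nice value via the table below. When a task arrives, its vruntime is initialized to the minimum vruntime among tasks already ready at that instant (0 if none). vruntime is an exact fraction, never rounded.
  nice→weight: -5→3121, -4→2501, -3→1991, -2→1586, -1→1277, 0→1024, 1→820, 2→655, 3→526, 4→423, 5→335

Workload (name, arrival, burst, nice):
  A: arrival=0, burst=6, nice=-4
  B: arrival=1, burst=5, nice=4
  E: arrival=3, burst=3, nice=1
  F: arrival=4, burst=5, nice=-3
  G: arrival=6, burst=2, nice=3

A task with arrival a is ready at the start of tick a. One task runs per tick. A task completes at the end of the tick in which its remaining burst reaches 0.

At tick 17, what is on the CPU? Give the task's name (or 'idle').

running at tick 17 = E

t=0: vr[A=0] → run A
t=1: vr[A=1024/2501 B=1024/2501] → run A
t=2: vr[A=2048/2501 B=1024/2501] → run B
t=3: vr[A=2048/2501 B=2994176/1057923 E=2048/2501] → run A
t=4: vr[A=3072/2501 B=2994176/1057923 E=2048/2501 F=2048/2501] → run E
t=5: vr[A=3072/2501 B=2994176/1057923 E=25856/12505 F=2048/2501] → run F
t=6: vr[A=3072/2501 B=2994176/1057923 E=25856/12505 F=6638592/4979491 G=3072/2501] → run A
t=7: vr[A=4096/2501 B=2994176/1057923 E=25856/12505 F=6638592/4979491 G=3072/2501] → run G
t=8: vr[A=4096/2501 B=2994176/1057923 E=25856/12505 F=6638592/4979491 G=2088448/657763] → run F
t=9: vr[A=4096/2501 B=2994176/1057923 E=25856/12505 F=9199616/4979491 G=2088448/657763] → run A
t=10: vr[A=5120/2501 B=2994176/1057923 E=25856/12505 F=9199616/4979491 G=2088448/657763] → run F
t=11: vr[A=5120/2501 B=2994176/1057923 E=25856/12505 F=11760640/4979491 G=2088448/657763] → run A
t=12: vr[B=2994176/1057923 E=25856/12505 F=11760640/4979491 G=2088448/657763] → run E
t=13: vr[B=2994176/1057923 E=41472/12505 F=11760640/4979491 G=2088448/657763] → run F
t=14: vr[B=2994176/1057923 E=41472/12505 F=14321664/4979491 G=2088448/657763] → run B
t=15: vr[B=5555200/1057923 E=41472/12505 F=14321664/4979491 G=2088448/657763] → run F
t=16: vr[B=5555200/1057923 E=41472/12505 G=2088448/657763] → run G
t=17: vr[B=5555200/1057923 E=41472/12505] → run E
t=18: vr[B=5555200/1057923] → run B
t=19: vr[B=2705408/352641] → run B
t=20: vr[B=10677248/1057923] → run B
t=21: (idle)
t=22: (idle)
t=23: (idle)
t=24: (idle)
t=25: (idle)
t=26: (idle)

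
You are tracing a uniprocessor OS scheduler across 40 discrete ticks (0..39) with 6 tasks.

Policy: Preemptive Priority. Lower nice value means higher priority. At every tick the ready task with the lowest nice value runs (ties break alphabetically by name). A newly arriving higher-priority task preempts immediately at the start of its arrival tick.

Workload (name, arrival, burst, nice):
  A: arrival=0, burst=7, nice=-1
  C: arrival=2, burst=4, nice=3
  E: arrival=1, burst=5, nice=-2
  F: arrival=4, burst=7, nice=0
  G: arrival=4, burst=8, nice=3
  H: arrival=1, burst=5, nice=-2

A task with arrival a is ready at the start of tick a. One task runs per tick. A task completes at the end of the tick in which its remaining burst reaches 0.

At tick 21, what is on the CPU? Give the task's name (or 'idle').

running at tick 21 = F

t=0: ready={A} → run A
t=1: ready={A,E,H} → run E
t=2: ready={A,C,E,H} → run E
t=3: ready={A,C,E,H} → run E
t=4: ready={A,C,E,F,G,H} → run E
t=5: ready={A,C,E,F,G,H} → run E
t=6: ready={A,C,F,G,H} → run H
t=7: ready={A,C,F,G,H} → run H
t=8: ready={A,C,F,G,H} → run H
t=9: ready={A,C,F,G,H} → run H
t=10: ready={A,C,F,G,H} → run H
t=11: ready={A,C,F,G} → run A
t=12: ready={A,C,F,G} → run A
t=13: ready={A,C,F,G} → run A
t=14: ready={A,C,F,G} → run A
t=15: ready={A,C,F,G} → run A
t=16: ready={A,C,F,G} → run A
t=17: ready={C,F,G} → run F
t=18: ready={C,F,G} → run F
t=19: ready={C,F,G} → run F
t=20: ready={C,F,G} → run F
t=21: ready={C,F,G} → run F
t=22: ready={C,F,G} → run F
t=23: ready={C,F,G} → run F
t=24: ready={C,G} → run C
t=25: ready={C,G} → run C
t=26: ready={C,G} → run C
t=27: ready={C,G} → run C
t=28: ready={G} → run G
t=29: ready={G} → run G
t=30: ready={G} → run G
t=31: ready={G} → run G
t=32: ready={G} → run G
t=33: ready={G} → run G
t=34: ready={G} → run G
t=35: ready={G} → run G
t=36: (idle)
t=37: (idle)
t=38: (idle)
t=39: (idle)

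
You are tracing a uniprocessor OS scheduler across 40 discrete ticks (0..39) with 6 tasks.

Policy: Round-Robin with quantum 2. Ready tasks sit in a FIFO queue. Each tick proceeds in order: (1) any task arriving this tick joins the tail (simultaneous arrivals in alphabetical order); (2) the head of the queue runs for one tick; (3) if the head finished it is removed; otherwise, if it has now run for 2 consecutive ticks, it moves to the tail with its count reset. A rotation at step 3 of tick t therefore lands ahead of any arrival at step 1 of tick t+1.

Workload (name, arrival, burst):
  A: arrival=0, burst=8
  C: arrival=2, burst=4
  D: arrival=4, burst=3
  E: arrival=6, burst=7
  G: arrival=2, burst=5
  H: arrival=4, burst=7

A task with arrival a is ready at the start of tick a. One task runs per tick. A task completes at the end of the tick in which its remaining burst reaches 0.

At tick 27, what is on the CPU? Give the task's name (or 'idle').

running at tick 27 = G

t=0: queue=[A] q_used=0 → run A
t=1: queue=[A] q_used=1 → run A
t=2: queue=[A,C,G] q_used=0 → run A
t=3: queue=[A,C,G] q_used=1 → run A
t=4: queue=[C,G,A,D,H] q_used=0 → run C
t=5: queue=[C,G,A,D,H] q_used=1 → run C
t=6: queue=[G,A,D,H,C,E] q_used=0 → run G
t=7: queue=[G,A,D,H,C,E] q_used=1 → run G
t=8: queue=[A,D,H,C,E,G] q_used=0 → run A
t=9: queue=[A,D,H,C,E,G] q_used=1 → run A
t=10: queue=[D,H,C,E,G,A] q_used=0 → run D
t=11: queue=[D,H,C,E,G,A] q_used=1 → run D
t=12: queue=[H,C,E,G,A,D] q_used=0 → run H
t=13: queue=[H,C,E,G,A,D] q_used=1 → run H
t=14: queue=[C,E,G,A,D,H] q_used=0 → run C
t=15: queue=[C,E,G,A,D,H] q_used=1 → run C
t=16: queue=[E,G,A,D,H] q_used=0 → run E
t=17: queue=[E,G,A,D,H] q_used=1 → run E
t=18: queue=[G,A,D,H,E] q_used=0 → run G
t=19: queue=[G,A,D,H,E] q_used=1 → run G
t=20: queue=[A,D,H,E,G] q_used=0 → run A
t=21: queue=[A,D,H,E,G] q_used=1 → run A
t=22: queue=[D,H,E,G] q_used=0 → run D
t=23: queue=[H,E,G] q_used=0 → run H
t=24: queue=[H,E,G] q_used=1 → run H
t=25: queue=[E,G,H] q_used=0 → run E
t=26: queue=[E,G,H] q_used=1 → run E
t=27: queue=[G,H,E] q_used=0 → run G
t=28: queue=[H,E] q_used=0 → run H
t=29: queue=[H,E] q_used=1 → run H
t=30: queue=[E,H] q_used=0 → run E
t=31: queue=[E,H] q_used=1 → run E
t=32: queue=[H,E] q_used=0 → run H
t=33: queue=[E] q_used=0 → run E
t=34: (idle)
t=35: (idle)
t=36: (idle)
t=37: (idle)
t=38: (idle)
t=39: (idle)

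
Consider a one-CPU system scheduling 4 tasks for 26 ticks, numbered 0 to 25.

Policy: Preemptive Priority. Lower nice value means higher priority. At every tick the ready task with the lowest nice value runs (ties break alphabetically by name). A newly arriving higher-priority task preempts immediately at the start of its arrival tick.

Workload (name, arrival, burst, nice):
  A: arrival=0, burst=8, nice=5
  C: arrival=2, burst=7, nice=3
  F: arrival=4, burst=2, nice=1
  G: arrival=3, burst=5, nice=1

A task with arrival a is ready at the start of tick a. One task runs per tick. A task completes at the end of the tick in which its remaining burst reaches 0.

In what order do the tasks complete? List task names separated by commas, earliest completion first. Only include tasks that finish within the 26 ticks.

completion order = F, G, C, A

t=0: ready={A} → run A
t=1: ready={A} → run A
t=2: ready={A,C} → run C
t=3: ready={A,C,G} → run G
t=4: ready={A,C,F,G} → run F
t=5: ready={A,C,F,G} → run F
t=6: ready={A,C,G} → run G
t=7: ready={A,C,G} → run G
t=8: ready={A,C,G} → run G
t=9: ready={A,C,G} → run G
t=10: ready={A,C} → run C
t=11: ready={A,C} → run C
t=12: ready={A,C} → run C
t=13: ready={A,C} → run C
t=14: ready={A,C} → run C
t=15: ready={A,C} → run C
t=16: ready={A} → run A
t=17: ready={A} → run A
t=18: ready={A} → run A
t=19: ready={A} → run A
t=20: ready={A} → run A
t=21: ready={A} → run A
t=22: (idle)
t=23: (idle)
t=24: (idle)
t=25: (idle)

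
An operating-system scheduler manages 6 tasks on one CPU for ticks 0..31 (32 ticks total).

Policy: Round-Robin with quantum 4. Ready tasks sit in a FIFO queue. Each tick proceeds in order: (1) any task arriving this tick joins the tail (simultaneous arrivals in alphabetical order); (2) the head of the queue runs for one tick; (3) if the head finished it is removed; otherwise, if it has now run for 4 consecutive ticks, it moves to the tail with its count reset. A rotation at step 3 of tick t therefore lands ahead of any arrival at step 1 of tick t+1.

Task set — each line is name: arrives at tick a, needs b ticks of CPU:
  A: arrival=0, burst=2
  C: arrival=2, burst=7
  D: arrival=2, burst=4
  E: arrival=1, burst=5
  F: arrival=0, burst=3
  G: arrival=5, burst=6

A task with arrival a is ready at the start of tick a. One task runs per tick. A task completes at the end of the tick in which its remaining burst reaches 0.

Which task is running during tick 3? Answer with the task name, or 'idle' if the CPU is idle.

t=0: queue=[A,F] q_used=0 → run A
t=1: queue=[A,F,E] q_used=1 → run A
t=2: queue=[F,E,C,D] q_used=0 → run F
t=3: queue=[F,E,C,D] q_used=1 → run F
t=4: queue=[F,E,C,D] q_used=2 → run F
t=5: queue=[E,C,D,G] q_used=0 → run E
t=6: queue=[E,C,D,G] q_used=1 → run E
t=7: queue=[E,C,D,G] q_used=2 → run E
t=8: queue=[E,C,D,G] q_used=3 → run E
t=9: queue=[C,D,G,E] q_used=0 → run C
t=10: queue=[C,D,G,E] q_used=1 → run C
t=11: queue=[C,D,G,E] q_used=2 → run C
t=12: queue=[C,D,G,E] q_used=3 → run C
t=13: queue=[D,G,E,C] q_used=0 → run D
t=14: queue=[D,G,E,C] q_used=1 → run D
t=15: queue=[D,G,E,C] q_used=2 → run D
t=16: queue=[D,G,E,C] q_used=3 → run D
t=17: queue=[G,E,C] q_used=0 → run G
t=18: queue=[G,E,C] q_used=1 → run G
t=19: queue=[G,E,C] q_used=2 → run G
t=20: queue=[G,E,C] q_used=3 → run G
t=21: queue=[E,C,G] q_used=0 → run E
t=22: queue=[C,G] q_used=0 → run C
t=23: queue=[C,G] q_used=1 → run C
t=24: queue=[C,G] q_used=2 → run C
t=25: queue=[G] q_used=0 → run G
t=26: queue=[G] q_used=1 → run G
t=27: (idle)
t=28: (idle)
t=29: (idle)
t=30: (idle)
t=31: (idle)

running at tick 3 = F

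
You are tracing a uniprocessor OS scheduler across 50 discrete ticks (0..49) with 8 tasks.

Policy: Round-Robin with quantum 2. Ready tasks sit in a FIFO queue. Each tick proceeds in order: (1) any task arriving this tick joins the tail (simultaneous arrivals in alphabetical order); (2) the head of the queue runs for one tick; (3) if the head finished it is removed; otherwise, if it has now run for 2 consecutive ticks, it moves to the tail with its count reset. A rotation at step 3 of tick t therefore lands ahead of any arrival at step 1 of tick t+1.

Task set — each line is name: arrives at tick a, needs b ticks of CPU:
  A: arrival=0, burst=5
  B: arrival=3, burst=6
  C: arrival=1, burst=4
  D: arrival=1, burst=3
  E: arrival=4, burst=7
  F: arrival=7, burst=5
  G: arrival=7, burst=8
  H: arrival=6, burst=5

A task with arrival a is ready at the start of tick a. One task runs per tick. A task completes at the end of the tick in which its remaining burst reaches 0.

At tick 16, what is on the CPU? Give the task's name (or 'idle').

running at tick 16 = H

t=0: queue=[A] q_used=0 → run A
t=1: queue=[A,C,D] q_used=1 → run A
t=2: queue=[C,D,A] q_used=0 → run C
t=3: queue=[C,D,A,B] q_used=1 → run C
t=4: queue=[D,A,B,C,E] q_used=0 → run D
t=5: queue=[D,A,B,C,E] q_used=1 → run D
t=6: queue=[A,B,C,E,D,H] q_used=0 → run A
t=7: queue=[A,B,C,E,D,H,F,G] q_used=1 → run A
t=8: queue=[B,C,E,D,H,F,G,A] q_used=0 → run B
t=9: queue=[B,C,E,D,H,F,G,A] q_used=1 → run B
t=10: queue=[C,E,D,H,F,G,A,B] q_used=0 → run C
t=11: queue=[C,E,D,H,F,G,A,B] q_used=1 → run C
t=12: queue=[E,D,H,F,G,A,B] q_used=0 → run E
t=13: queue=[E,D,H,F,G,A,B] q_used=1 → run E
t=14: queue=[D,H,F,G,A,B,E] q_used=0 → run D
t=15: queue=[H,F,G,A,B,E] q_used=0 → run H
t=16: queue=[H,F,G,A,B,E] q_used=1 → run H
t=17: queue=[F,G,A,B,E,H] q_used=0 → run F
t=18: queue=[F,G,A,B,E,H] q_used=1 → run F
t=19: queue=[G,A,B,E,H,F] q_used=0 → run G
t=20: queue=[G,A,B,E,H,F] q_used=1 → run G
t=21: queue=[A,B,E,H,F,G] q_used=0 → run A
t=22: queue=[B,E,H,F,G] q_used=0 → run B
t=23: queue=[B,E,H,F,G] q_used=1 → run B
t=24: queue=[E,H,F,G,B] q_used=0 → run E
t=25: queue=[E,H,F,G,B] q_used=1 → run E
t=26: queue=[H,F,G,B,E] q_used=0 → run H
t=27: queue=[H,F,G,B,E] q_used=1 → run H
t=28: queue=[F,G,B,E,H] q_used=0 → run F
t=29: queue=[F,G,B,E,H] q_used=1 → run F
t=30: queue=[G,B,E,H,F] q_used=0 → run G
t=31: queue=[G,B,E,H,F] q_used=1 → run G
t=32: queue=[B,E,H,F,G] q_used=0 → run B
t=33: queue=[B,E,H,F,G] q_used=1 → run B
t=34: queue=[E,H,F,G] q_used=0 → run E
t=35: queue=[E,H,F,G] q_used=1 → run E
t=36: queue=[H,F,G,E] q_used=0 → run H
t=37: queue=[F,G,E] q_used=0 → run F
t=38: queue=[G,E] q_used=0 → run G
t=39: queue=[G,E] q_used=1 → run G
t=40: queue=[E,G] q_used=0 → run E
t=41: queue=[G] q_used=0 → run G
t=42: queue=[G] q_used=1 → run G
t=43: (idle)
t=44: (idle)
t=45: (idle)
t=46: (idle)
t=47: (idle)
t=48: (idle)
t=49: (idle)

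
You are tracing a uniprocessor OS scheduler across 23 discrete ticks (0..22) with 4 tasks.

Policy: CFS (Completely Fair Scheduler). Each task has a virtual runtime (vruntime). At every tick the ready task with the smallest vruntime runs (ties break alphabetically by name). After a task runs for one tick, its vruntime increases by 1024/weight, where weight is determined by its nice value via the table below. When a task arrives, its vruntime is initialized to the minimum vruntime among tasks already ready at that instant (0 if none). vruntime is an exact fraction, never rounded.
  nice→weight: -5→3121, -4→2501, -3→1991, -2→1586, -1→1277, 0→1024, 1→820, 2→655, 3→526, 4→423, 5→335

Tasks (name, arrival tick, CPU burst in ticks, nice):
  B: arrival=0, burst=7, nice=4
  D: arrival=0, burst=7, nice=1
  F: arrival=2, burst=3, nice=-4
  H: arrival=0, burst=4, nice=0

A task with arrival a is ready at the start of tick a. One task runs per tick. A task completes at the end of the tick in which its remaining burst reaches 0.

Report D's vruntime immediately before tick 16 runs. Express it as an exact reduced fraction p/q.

t=0: vr[B=0 D=0 H=0] → run B
t=1: vr[B=1024/423 D=0 H=0] → run D
t=2: vr[B=1024/423 D=256/205 F=0 H=0] → run F
t=3: vr[B=1024/423 D=256/205 F=1024/2501 H=0] → run H
t=4: vr[B=1024/423 D=256/205 F=1024/2501 H=1] → run F
t=5: vr[B=1024/423 D=256/205 F=2048/2501 H=1] → run F
t=6: vr[B=1024/423 D=256/205 H=1] → run H
t=7: vr[B=1024/423 D=256/205 H=2] → run D
t=8: vr[B=1024/423 D=512/205 H=2] → run H
t=9: vr[B=1024/423 D=512/205 H=3] → run B
t=10: vr[B=2048/423 D=512/205 H=3] → run D
t=11: vr[B=2048/423 D=768/205 H=3] → run H
t=12: vr[B=2048/423 D=768/205] → run D
t=13: vr[B=2048/423 D=1024/205] → run B
t=14: vr[B=1024/141 D=1024/205] → run D
t=15: vr[B=1024/141 D=256/41] → run D
t=16: vr[B=1024/141 D=1536/205] → run B
t=17: vr[B=4096/423 D=1536/205] → run D
t=18: vr[B=4096/423] → run B
t=19: vr[B=5120/423] → run B
t=20: vr[B=2048/141] → run B
t=21: (idle)
t=22: (idle)

vruntime(D, start of tick 16) = 1536/205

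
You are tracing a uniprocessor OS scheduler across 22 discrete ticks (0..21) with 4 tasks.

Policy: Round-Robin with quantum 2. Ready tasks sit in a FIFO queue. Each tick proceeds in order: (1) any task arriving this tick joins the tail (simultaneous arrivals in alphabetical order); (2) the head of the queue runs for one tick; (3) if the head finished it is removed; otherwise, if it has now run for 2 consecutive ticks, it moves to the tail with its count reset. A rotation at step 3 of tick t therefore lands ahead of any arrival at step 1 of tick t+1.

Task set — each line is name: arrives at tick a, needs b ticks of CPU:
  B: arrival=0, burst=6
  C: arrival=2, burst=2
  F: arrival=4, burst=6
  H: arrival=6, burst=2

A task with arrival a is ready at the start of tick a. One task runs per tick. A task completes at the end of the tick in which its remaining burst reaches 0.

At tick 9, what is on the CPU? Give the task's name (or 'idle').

running at tick 9 = F

t=0: queue=[B] q_used=0 → run B
t=1: queue=[B] q_used=1 → run B
t=2: queue=[B,C] q_used=0 → run B
t=3: queue=[B,C] q_used=1 → run B
t=4: queue=[C,B,F] q_used=0 → run C
t=5: queue=[C,B,F] q_used=1 → run C
t=6: queue=[B,F,H] q_used=0 → run B
t=7: queue=[B,F,H] q_used=1 → run B
t=8: queue=[F,H] q_used=0 → run F
t=9: queue=[F,H] q_used=1 → run F
t=10: queue=[H,F] q_used=0 → run H
t=11: queue=[H,F] q_used=1 → run H
t=12: queue=[F] q_used=0 → run F
t=13: queue=[F] q_used=1 → run F
t=14: queue=[F] q_used=0 → run F
t=15: queue=[F] q_used=1 → run F
t=16: (idle)
t=17: (idle)
t=18: (idle)
t=19: (idle)
t=20: (idle)
t=21: (idle)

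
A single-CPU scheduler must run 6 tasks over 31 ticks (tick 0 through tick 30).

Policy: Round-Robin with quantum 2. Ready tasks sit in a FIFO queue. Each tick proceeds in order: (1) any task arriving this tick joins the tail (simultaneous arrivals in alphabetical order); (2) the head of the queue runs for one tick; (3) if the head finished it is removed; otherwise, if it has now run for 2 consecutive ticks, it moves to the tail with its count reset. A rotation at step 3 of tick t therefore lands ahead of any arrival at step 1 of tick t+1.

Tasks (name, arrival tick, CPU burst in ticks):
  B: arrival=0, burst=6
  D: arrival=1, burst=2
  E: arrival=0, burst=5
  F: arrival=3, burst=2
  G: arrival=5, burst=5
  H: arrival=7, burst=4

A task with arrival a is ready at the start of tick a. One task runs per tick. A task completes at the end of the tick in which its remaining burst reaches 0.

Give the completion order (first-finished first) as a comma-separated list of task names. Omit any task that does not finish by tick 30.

completion order = D, F, B, E, H, G

t=0: queue=[B,E] q_used=0 → run B
t=1: queue=[B,E,D] q_used=1 → run B
t=2: queue=[E,D,B] q_used=0 → run E
t=3: queue=[E,D,B,F] q_used=1 → run E
t=4: queue=[D,B,F,E] q_used=0 → run D
t=5: queue=[D,B,F,E,G] q_used=1 → run D
t=6: queue=[B,F,E,G] q_used=0 → run B
t=7: queue=[B,F,E,G,H] q_used=1 → run B
t=8: queue=[F,E,G,H,B] q_used=0 → run F
t=9: queue=[F,E,G,H,B] q_used=1 → run F
t=10: queue=[E,G,H,B] q_used=0 → run E
t=11: queue=[E,G,H,B] q_used=1 → run E
t=12: queue=[G,H,B,E] q_used=0 → run G
t=13: queue=[G,H,B,E] q_used=1 → run G
t=14: queue=[H,B,E,G] q_used=0 → run H
t=15: queue=[H,B,E,G] q_used=1 → run H
t=16: queue=[B,E,G,H] q_used=0 → run B
t=17: queue=[B,E,G,H] q_used=1 → run B
t=18: queue=[E,G,H] q_used=0 → run E
t=19: queue=[G,H] q_used=0 → run G
t=20: queue=[G,H] q_used=1 → run G
t=21: queue=[H,G] q_used=0 → run H
t=22: queue=[H,G] q_used=1 → run H
t=23: queue=[G] q_used=0 → run G
t=24: (idle)
t=25: (idle)
t=26: (idle)
t=27: (idle)
t=28: (idle)
t=29: (idle)
t=30: (idle)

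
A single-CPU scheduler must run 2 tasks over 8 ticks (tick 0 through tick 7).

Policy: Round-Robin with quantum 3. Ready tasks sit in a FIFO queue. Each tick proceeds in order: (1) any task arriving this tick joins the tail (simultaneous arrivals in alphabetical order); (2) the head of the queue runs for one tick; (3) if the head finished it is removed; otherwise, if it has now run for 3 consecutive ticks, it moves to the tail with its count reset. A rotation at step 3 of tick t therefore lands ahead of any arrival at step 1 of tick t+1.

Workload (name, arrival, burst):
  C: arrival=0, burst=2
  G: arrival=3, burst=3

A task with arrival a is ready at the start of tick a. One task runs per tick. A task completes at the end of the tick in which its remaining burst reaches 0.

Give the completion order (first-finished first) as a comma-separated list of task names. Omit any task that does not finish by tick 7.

t=0: queue=[C] q_used=0 → run C
t=1: queue=[C] q_used=1 → run C
t=2: (idle)
t=3: queue=[G] q_used=0 → run G
t=4: queue=[G] q_used=1 → run G
t=5: queue=[G] q_used=2 → run G
t=6: (idle)
t=7: (idle)

completion order = C, G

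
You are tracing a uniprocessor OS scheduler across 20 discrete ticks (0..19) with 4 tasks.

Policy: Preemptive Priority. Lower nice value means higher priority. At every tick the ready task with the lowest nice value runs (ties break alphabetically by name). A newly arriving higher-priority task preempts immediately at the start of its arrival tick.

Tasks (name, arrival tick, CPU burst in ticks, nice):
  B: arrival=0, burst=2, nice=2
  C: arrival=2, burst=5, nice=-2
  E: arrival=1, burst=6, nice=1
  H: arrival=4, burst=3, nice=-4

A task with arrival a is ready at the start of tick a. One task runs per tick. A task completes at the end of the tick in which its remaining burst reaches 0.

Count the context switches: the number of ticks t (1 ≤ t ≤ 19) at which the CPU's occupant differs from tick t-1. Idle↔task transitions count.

context switches = 7

t=0: ready={B} → run B
t=1: ready={B,E} → run E
t=2: ready={B,C,E} → run C
t=3: ready={B,C,E} → run C
t=4: ready={B,C,E,H} → run H
t=5: ready={B,C,E,H} → run H
t=6: ready={B,C,E,H} → run H
t=7: ready={B,C,E} → run C
t=8: ready={B,C,E} → run C
t=9: ready={B,C,E} → run C
t=10: ready={B,E} → run E
t=11: ready={B,E} → run E
t=12: ready={B,E} → run E
t=13: ready={B,E} → run E
t=14: ready={B,E} → run E
t=15: ready={B} → run B
t=16: (idle)
t=17: (idle)
t=18: (idle)
t=19: (idle)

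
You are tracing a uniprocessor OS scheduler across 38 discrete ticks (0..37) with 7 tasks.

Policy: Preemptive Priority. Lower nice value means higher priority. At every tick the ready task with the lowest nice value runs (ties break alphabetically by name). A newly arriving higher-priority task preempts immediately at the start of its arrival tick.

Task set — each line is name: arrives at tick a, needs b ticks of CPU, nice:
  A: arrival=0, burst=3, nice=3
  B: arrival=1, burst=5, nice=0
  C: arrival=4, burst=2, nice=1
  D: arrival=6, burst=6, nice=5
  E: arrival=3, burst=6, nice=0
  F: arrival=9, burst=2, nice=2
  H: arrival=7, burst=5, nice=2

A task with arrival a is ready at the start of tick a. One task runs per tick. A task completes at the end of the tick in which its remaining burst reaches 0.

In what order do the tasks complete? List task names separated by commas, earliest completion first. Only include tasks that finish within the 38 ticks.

completion order = B, E, C, F, H, A, D

t=0: ready={A} → run A
t=1: ready={A,B} → run B
t=2: ready={A,B} → run B
t=3: ready={A,B,E} → run B
t=4: ready={A,B,C,E} → run B
t=5: ready={A,B,C,E} → run B
t=6: ready={A,C,D,E} → run E
t=7: ready={A,C,D,E,H} → run E
t=8: ready={A,C,D,E,H} → run E
t=9: ready={A,C,D,E,F,H} → run E
t=10: ready={A,C,D,E,F,H} → run E
t=11: ready={A,C,D,E,F,H} → run E
t=12: ready={A,C,D,F,H} → run C
t=13: ready={A,C,D,F,H} → run C
t=14: ready={A,D,F,H} → run F
t=15: ready={A,D,F,H} → run F
t=16: ready={A,D,H} → run H
t=17: ready={A,D,H} → run H
t=18: ready={A,D,H} → run H
t=19: ready={A,D,H} → run H
t=20: ready={A,D,H} → run H
t=21: ready={A,D} → run A
t=22: ready={A,D} → run A
t=23: ready={D} → run D
t=24: ready={D} → run D
t=25: ready={D} → run D
t=26: ready={D} → run D
t=27: ready={D} → run D
t=28: ready={D} → run D
t=29: (idle)
t=30: (idle)
t=31: (idle)
t=32: (idle)
t=33: (idle)
t=34: (idle)
t=35: (idle)
t=36: (idle)
t=37: (idle)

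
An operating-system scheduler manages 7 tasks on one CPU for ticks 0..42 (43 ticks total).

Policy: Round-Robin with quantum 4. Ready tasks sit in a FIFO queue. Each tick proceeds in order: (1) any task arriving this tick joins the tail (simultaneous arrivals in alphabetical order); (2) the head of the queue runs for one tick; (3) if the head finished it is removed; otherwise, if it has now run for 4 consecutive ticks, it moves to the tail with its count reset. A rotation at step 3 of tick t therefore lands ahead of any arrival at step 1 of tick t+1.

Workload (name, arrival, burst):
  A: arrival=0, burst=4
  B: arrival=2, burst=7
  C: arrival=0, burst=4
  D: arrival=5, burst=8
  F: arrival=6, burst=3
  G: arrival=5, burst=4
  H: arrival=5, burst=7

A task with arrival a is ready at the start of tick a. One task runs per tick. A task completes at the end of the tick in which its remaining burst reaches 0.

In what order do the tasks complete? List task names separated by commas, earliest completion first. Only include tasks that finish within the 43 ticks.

t=0: queue=[A,C] q_used=0 → run A
t=1: queue=[A,C] q_used=1 → run A
t=2: queue=[A,C,B] q_used=2 → run A
t=3: queue=[A,C,B] q_used=3 → run A
t=4: queue=[C,B] q_used=0 → run C
t=5: queue=[C,B,D,G,H] q_used=1 → run C
t=6: queue=[C,B,D,G,H,F] q_used=2 → run C
t=7: queue=[C,B,D,G,H,F] q_used=3 → run C
t=8: queue=[B,D,G,H,F] q_used=0 → run B
t=9: queue=[B,D,G,H,F] q_used=1 → run B
t=10: queue=[B,D,G,H,F] q_used=2 → run B
t=11: queue=[B,D,G,H,F] q_used=3 → run B
t=12: queue=[D,G,H,F,B] q_used=0 → run D
t=13: queue=[D,G,H,F,B] q_used=1 → run D
t=14: queue=[D,G,H,F,B] q_used=2 → run D
t=15: queue=[D,G,H,F,B] q_used=3 → run D
t=16: queue=[G,H,F,B,D] q_used=0 → run G
t=17: queue=[G,H,F,B,D] q_used=1 → run G
t=18: queue=[G,H,F,B,D] q_used=2 → run G
t=19: queue=[G,H,F,B,D] q_used=3 → run G
t=20: queue=[H,F,B,D] q_used=0 → run H
t=21: queue=[H,F,B,D] q_used=1 → run H
t=22: queue=[H,F,B,D] q_used=2 → run H
t=23: queue=[H,F,B,D] q_used=3 → run H
t=24: queue=[F,B,D,H] q_used=0 → run F
t=25: queue=[F,B,D,H] q_used=1 → run F
t=26: queue=[F,B,D,H] q_used=2 → run F
t=27: queue=[B,D,H] q_used=0 → run B
t=28: queue=[B,D,H] q_used=1 → run B
t=29: queue=[B,D,H] q_used=2 → run B
t=30: queue=[D,H] q_used=0 → run D
t=31: queue=[D,H] q_used=1 → run D
t=32: queue=[D,H] q_used=2 → run D
t=33: queue=[D,H] q_used=3 → run D
t=34: queue=[H] q_used=0 → run H
t=35: queue=[H] q_used=1 → run H
t=36: queue=[H] q_used=2 → run H
t=37: (idle)
t=38: (idle)
t=39: (idle)
t=40: (idle)
t=41: (idle)
t=42: (idle)

completion order = A, C, G, F, B, D, H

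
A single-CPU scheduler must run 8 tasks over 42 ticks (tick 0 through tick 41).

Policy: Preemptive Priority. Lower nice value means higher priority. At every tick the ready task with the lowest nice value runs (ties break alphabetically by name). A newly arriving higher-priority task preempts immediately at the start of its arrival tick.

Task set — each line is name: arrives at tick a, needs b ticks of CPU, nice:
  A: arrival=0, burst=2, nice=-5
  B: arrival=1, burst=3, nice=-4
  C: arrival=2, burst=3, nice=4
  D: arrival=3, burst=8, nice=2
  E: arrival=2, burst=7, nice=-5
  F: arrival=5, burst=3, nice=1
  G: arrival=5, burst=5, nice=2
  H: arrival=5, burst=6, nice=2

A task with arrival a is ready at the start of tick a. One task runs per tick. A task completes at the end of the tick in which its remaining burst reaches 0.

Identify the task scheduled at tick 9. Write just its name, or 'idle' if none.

running at tick 9 = B

t=0: ready={A} → run A
t=1: ready={A,B} → run A
t=2: ready={B,C,E} → run E
t=3: ready={B,C,D,E} → run E
t=4: ready={B,C,D,E} → run E
t=5: ready={B,C,D,E,F,G,H} → run E
t=6: ready={B,C,D,E,F,G,H} → run E
t=7: ready={B,C,D,E,F,G,H} → run E
t=8: ready={B,C,D,E,F,G,H} → run E
t=9: ready={B,C,D,F,G,H} → run B
t=10: ready={B,C,D,F,G,H} → run B
t=11: ready={B,C,D,F,G,H} → run B
t=12: ready={C,D,F,G,H} → run F
t=13: ready={C,D,F,G,H} → run F
t=14: ready={C,D,F,G,H} → run F
t=15: ready={C,D,G,H} → run D
t=16: ready={C,D,G,H} → run D
t=17: ready={C,D,G,H} → run D
t=18: ready={C,D,G,H} → run D
t=19: ready={C,D,G,H} → run D
t=20: ready={C,D,G,H} → run D
t=21: ready={C,D,G,H} → run D
t=22: ready={C,D,G,H} → run D
t=23: ready={C,G,H} → run G
t=24: ready={C,G,H} → run G
t=25: ready={C,G,H} → run G
t=26: ready={C,G,H} → run G
t=27: ready={C,G,H} → run G
t=28: ready={C,H} → run H
t=29: ready={C,H} → run H
t=30: ready={C,H} → run H
t=31: ready={C,H} → run H
t=32: ready={C,H} → run H
t=33: ready={C,H} → run H
t=34: ready={C} → run C
t=35: ready={C} → run C
t=36: ready={C} → run C
t=37: (idle)
t=38: (idle)
t=39: (idle)
t=40: (idle)
t=41: (idle)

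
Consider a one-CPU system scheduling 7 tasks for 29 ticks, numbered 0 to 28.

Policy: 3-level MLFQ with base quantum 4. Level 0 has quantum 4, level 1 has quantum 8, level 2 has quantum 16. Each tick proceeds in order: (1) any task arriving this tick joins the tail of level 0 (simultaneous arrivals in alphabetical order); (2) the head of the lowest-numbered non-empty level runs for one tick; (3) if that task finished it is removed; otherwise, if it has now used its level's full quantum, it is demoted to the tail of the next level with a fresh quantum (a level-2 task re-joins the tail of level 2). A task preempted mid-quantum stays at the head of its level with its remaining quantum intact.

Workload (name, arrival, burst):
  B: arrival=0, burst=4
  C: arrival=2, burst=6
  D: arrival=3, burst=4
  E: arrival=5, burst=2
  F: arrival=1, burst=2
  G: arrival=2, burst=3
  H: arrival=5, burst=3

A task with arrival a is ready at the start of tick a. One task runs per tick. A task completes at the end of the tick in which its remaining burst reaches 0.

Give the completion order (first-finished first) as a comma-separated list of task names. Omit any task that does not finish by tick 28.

t=0: L0/L1/L2 = B/-/- → run B
t=1: L0/L1/L2 = BF/-/- → run B
t=2: L0/L1/L2 = BFCG/-/- → run B
t=3: L0/L1/L2 = BFCGD/-/- → run B
t=4: L0/L1/L2 = FCGD/-/- → run F
t=5: L0/L1/L2 = FCGDEH/-/- → run F
t=6: L0/L1/L2 = CGDEH/-/- → run C
t=7: L0/L1/L2 = CGDEH/-/- → run C
t=8: L0/L1/L2 = CGDEH/-/- → run C
t=9: L0/L1/L2 = CGDEH/-/- → run C
t=10: L0/L1/L2 = GDEH/C/- → run G
t=11: L0/L1/L2 = GDEH/C/- → run G
t=12: L0/L1/L2 = GDEH/C/- → run G
t=13: L0/L1/L2 = DEH/C/- → run D
t=14: L0/L1/L2 = DEH/C/- → run D
t=15: L0/L1/L2 = DEH/C/- → run D
t=16: L0/L1/L2 = DEH/C/- → run D
t=17: L0/L1/L2 = EH/C/- → run E
t=18: L0/L1/L2 = EH/C/- → run E
t=19: L0/L1/L2 = H/C/- → run H
t=20: L0/L1/L2 = H/C/- → run H
t=21: L0/L1/L2 = H/C/- → run H
t=22: L0/L1/L2 = -/C/- → run C
t=23: L0/L1/L2 = -/C/- → run C
t=24: (idle)
t=25: (idle)
t=26: (idle)
t=27: (idle)
t=28: (idle)

completion order = B, F, G, D, E, H, C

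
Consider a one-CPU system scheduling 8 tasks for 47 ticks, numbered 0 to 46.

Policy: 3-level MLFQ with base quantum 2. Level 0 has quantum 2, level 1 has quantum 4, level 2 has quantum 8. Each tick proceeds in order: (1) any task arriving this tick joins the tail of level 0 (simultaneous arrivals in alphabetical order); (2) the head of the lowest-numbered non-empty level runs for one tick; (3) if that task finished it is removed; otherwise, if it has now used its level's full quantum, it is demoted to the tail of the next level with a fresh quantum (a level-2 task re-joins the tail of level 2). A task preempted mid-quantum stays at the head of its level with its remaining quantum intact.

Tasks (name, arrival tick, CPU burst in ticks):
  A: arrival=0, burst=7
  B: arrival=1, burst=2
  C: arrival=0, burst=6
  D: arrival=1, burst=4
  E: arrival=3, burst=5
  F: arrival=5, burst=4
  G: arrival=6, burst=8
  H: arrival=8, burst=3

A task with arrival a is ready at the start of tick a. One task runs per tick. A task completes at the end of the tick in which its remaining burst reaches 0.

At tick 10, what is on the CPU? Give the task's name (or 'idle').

t=0: L0/L1/L2 = AC/-/- → run A
t=1: L0/L1/L2 = ACBD/-/- → run A
t=2: L0/L1/L2 = CBD/A/- → run C
t=3: L0/L1/L2 = CBDE/A/- → run C
t=4: L0/L1/L2 = BDE/AC/- → run B
t=5: L0/L1/L2 = BDEF/AC/- → run B
t=6: L0/L1/L2 = DEFG/AC/- → run D
t=7: L0/L1/L2 = DEFG/AC/- → run D
t=8: L0/L1/L2 = EFGH/ACD/- → run E
t=9: L0/L1/L2 = EFGH/ACD/- → run E
t=10: L0/L1/L2 = FGH/ACDE/- → run F
t=11: L0/L1/L2 = FGH/ACDE/- → run F
t=12: L0/L1/L2 = GH/ACDEF/- → run G
t=13: L0/L1/L2 = GH/ACDEF/- → run G
t=14: L0/L1/L2 = H/ACDEFG/- → run H
t=15: L0/L1/L2 = H/ACDEFG/- → run H
t=16: L0/L1/L2 = -/ACDEFGH/- → run A
t=17: L0/L1/L2 = -/ACDEFGH/- → run A
t=18: L0/L1/L2 = -/ACDEFGH/- → run A
t=19: L0/L1/L2 = -/ACDEFGH/- → run A
t=20: L0/L1/L2 = -/CDEFGH/A → run C
t=21: L0/L1/L2 = -/CDEFGH/A → run C
t=22: L0/L1/L2 = -/CDEFGH/A → run C
t=23: L0/L1/L2 = -/CDEFGH/A → run C
t=24: L0/L1/L2 = -/DEFGH/A → run D
t=25: L0/L1/L2 = -/DEFGH/A → run D
t=26: L0/L1/L2 = -/EFGH/A → run E
t=27: L0/L1/L2 = -/EFGH/A → run E
t=28: L0/L1/L2 = -/EFGH/A → run E
t=29: L0/L1/L2 = -/FGH/A → run F
t=30: L0/L1/L2 = -/FGH/A → run F
t=31: L0/L1/L2 = -/GH/A → run G
t=32: L0/L1/L2 = -/GH/A → run G
t=33: L0/L1/L2 = -/GH/A → run G
t=34: L0/L1/L2 = -/GH/A → run G
t=35: L0/L1/L2 = -/H/AG → run H
t=36: L0/L1/L2 = -/-/AG → run A
t=37: L0/L1/L2 = -/-/G → run G
t=38: L0/L1/L2 = -/-/G → run G
t=39: (idle)
t=40: (idle)
t=41: (idle)
t=42: (idle)
t=43: (idle)
t=44: (idle)
t=45: (idle)
t=46: (idle)

running at tick 10 = F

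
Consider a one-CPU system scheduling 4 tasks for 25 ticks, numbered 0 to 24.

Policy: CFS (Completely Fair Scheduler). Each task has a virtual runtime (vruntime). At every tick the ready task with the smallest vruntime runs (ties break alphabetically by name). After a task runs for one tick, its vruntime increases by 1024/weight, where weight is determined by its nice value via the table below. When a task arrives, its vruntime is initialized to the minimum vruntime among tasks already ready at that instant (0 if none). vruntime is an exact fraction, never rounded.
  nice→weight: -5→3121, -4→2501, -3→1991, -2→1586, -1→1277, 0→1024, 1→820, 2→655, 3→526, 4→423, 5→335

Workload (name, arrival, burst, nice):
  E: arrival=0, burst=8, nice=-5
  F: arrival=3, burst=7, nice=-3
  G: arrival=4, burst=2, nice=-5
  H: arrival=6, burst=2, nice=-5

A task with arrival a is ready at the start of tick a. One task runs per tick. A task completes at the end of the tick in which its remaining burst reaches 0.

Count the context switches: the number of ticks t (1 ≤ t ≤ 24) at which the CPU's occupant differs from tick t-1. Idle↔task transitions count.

t=0: vr[E=0] → run E
t=1: vr[E=1024/3121] → run E
t=2: vr[E=2048/3121] → run E
t=3: vr[E=3072/3121 F=3072/3121] → run E
t=4: vr[E=4096/3121 F=3072/3121 G=3072/3121] → run F
t=5: vr[E=4096/3121 F=9312256/6213911 G=3072/3121] → run G
t=6: vr[E=4096/3121 F=9312256/6213911 G=4096/3121 H=4096/3121] → run E
t=7: vr[E=5120/3121 F=9312256/6213911 G=4096/3121 H=4096/3121] → run G
t=8: vr[E=5120/3121 F=9312256/6213911 H=4096/3121] → run H
t=9: vr[E=5120/3121 F=9312256/6213911 H=5120/3121] → run F
t=10: vr[E=5120/3121 F=12508160/6213911 H=5120/3121] → run E
t=11: vr[E=6144/3121 F=12508160/6213911 H=5120/3121] → run H
t=12: vr[E=6144/3121 F=12508160/6213911] → run E
t=13: vr[E=7168/3121 F=12508160/6213911] → run F
t=14: vr[E=7168/3121 F=15704064/6213911] → run E
t=15: vr[F=15704064/6213911] → run F
t=16: vr[F=18899968/6213911] → run F
t=17: vr[F=22095872/6213911] → run F
t=18: vr[F=25291776/6213911] → run F
t=19: (idle)
t=20: (idle)
t=21: (idle)
t=22: (idle)
t=23: (idle)
t=24: (idle)

context switches = 13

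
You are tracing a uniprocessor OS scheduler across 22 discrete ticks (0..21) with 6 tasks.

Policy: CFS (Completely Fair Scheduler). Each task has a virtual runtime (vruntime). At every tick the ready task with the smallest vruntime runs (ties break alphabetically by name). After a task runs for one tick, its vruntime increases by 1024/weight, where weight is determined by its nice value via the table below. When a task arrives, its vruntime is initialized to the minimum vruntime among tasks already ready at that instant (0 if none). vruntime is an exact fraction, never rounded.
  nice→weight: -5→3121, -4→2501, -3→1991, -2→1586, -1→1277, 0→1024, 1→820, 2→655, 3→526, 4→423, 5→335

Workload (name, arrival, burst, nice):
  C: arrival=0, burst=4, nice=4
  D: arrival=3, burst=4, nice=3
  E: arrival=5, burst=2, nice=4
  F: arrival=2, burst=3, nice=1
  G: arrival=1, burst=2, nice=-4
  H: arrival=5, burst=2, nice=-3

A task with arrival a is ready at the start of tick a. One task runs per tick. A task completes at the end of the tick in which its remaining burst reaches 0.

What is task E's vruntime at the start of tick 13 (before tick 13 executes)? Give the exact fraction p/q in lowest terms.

vruntime(E, start of tick 13) = 5555200/1057923

t=0: vr[C=0] → run C
t=1: vr[C=1024/423 G=1024/423] → run C
t=2: vr[C=2048/423 F=1024/423 G=1024/423] → run F
t=3: vr[C=2048/423 D=1024/423 F=318208/86715 G=1024/423] → run D
t=4: vr[C=2048/423 D=485888/111249 F=318208/86715 G=1024/423] → run G
t=5: vr[C=2048/423 D=485888/111249 E=2994176/1057923 F=318208/86715 G=2994176/1057923 H=2994176/1057923] → run E
t=6: vr[C=2048/423 D=485888/111249 E=5555200/1057923 F=318208/86715 G=2994176/1057923 H=2994176/1057923] → run G
t=7: vr[C=2048/423 D=485888/111249 E=5555200/1057923 F=318208/86715 H=2994176/1057923] → run H
t=8: vr[C=2048/423 D=485888/111249 E=5555200/1057923 F=318208/86715 H=7044717568/2106324693] → run H
t=9: vr[C=2048/423 D=485888/111249 E=5555200/1057923 F=318208/86715] → run F
t=10: vr[C=2048/423 D=485888/111249 E=5555200/1057923 F=426496/86715] → run D
t=11: vr[C=2048/423 D=702464/111249 E=5555200/1057923 F=426496/86715] → run C
t=12: vr[C=1024/141 D=702464/111249 E=5555200/1057923 F=426496/86715] → run F
t=13: vr[C=1024/141 D=702464/111249 E=5555200/1057923] → run E
t=14: vr[C=1024/141 D=702464/111249] → run D
t=15: vr[C=1024/141 D=919040/111249] → run C
t=16: vr[D=919040/111249] → run D
t=17: (idle)
t=18: (idle)
t=19: (idle)
t=20: (idle)
t=21: (idle)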